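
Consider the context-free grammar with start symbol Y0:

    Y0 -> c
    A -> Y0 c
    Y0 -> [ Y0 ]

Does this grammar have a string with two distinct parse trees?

Only Y0 is reachable from Y0; ignoring the rest: L(Y0) is { openⁿ atom closeⁿ : n ≥ 0 }. The bracket depth fixes n, and the derivation is forced at every step.

Unambiguous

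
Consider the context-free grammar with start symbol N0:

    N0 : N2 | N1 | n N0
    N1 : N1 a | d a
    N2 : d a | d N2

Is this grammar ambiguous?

Ambiguous

Witness: d a

Derivation 1: N0 ⇒ N2 ⇒ d a
Derivation 2: N0 ⇒ N1 ⇒ d a

Two distinct leftmost derivations for the same string.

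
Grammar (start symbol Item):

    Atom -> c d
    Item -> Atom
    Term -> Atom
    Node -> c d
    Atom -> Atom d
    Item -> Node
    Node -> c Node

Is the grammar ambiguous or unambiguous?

Witness: c d

Derivation 1: Item ⇒ Atom ⇒ c d
Derivation 2: Item ⇒ Node ⇒ c d

Two distinct leftmost derivations for the same string.

Ambiguous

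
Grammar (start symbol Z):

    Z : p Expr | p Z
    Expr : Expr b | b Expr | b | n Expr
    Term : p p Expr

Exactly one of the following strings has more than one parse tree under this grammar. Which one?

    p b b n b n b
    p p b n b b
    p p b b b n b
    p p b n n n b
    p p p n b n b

p p b n b b

p b b n b n b: 1 tree
p p b n b b: 4 trees
p p b b b n b: 1 tree
p p b n n n b: 1 tree
p p p n b n b: 1 tree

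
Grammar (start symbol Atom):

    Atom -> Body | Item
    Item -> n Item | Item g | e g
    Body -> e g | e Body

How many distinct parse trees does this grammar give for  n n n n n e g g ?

Parse trees for n n n n n e g g:
  [Atom [Item n [Item n [Item n [Item n [Item n [Item [Item e g] g]]]]]]]
  [Atom [Item n [Item n [Item n [Item n [Item [Item n [Item e g]] g]]]]]]
  [Atom [Item n [Item n [Item n [Item [Item n [Item n [Item e g]]] g]]]]]
  [Atom [Item n [Item n [Item [Item n [Item n [Item n [Item e g]]]] g]]]]
  [Atom [Item n [Item [Item n [Item n [Item n [Item n [Item e g]]]]] g]]]
  [Atom [Item [Item n [Item n [Item n [Item n [Item n [Item e g]]]]]] g]]

6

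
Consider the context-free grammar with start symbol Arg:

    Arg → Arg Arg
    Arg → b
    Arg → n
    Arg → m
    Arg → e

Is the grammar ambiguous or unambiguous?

Witness: b b b

Derivation 1: Arg ⇒ Arg Arg ⇒ Arg Arg Arg ⇒ b Arg Arg ⇒ b b Arg ⇒ b b b
Derivation 2: Arg ⇒ Arg Arg ⇒ b Arg ⇒ b Arg Arg ⇒ b b Arg ⇒ b b b

Two distinct leftmost derivations for the same string.

Ambiguous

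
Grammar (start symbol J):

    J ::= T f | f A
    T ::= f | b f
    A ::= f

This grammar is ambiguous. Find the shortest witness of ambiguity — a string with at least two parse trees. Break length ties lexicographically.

length 2: f f has 2 parse trees

Two derivations of f f:
  J ⇒ T f ⇒ f f
  J ⇒ f A ⇒ f f

f f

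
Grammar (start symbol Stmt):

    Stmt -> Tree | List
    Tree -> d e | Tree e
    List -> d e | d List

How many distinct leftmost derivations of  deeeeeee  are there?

Parse trees for deeeeeee:
  [Stmt [Tree [Tree [Tree [Tree [Tree [Tree [Tree d e] e] e] e] e] e] e]]

1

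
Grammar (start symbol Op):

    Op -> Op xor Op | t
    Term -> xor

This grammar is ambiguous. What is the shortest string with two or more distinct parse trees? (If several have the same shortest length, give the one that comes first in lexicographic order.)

length 1: no string has ≥2 trees
length 3: no string has ≥2 trees
length 5: t xor t xor t has 2 parse trees

Two derivations of t xor t xor t:
  Op ⇒ Op xor Op ⇒ Op xor Op xor Op ⇒ t xor Op xor Op ⇒ t xor t xor Op ⇒ t xor t xor t
  Op ⇒ Op xor Op ⇒ t xor Op ⇒ t xor Op xor Op ⇒ t xor t xor Op ⇒ t xor t xor t

t xor t xor t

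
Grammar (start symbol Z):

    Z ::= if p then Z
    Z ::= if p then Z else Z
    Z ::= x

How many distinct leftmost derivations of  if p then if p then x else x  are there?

2

Parse trees for if p then if p then x else x:
  [Z if p then [Z if p then [Z x] else [Z x]]]
  [Z if p then [Z if p then [Z x]] else [Z x]]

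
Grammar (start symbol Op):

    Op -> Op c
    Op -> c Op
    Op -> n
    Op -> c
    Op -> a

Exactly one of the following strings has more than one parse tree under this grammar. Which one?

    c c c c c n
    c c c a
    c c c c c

c c c c c

c c c c c n: 1 tree
c c c a: 1 tree
c c c c c: 16 trees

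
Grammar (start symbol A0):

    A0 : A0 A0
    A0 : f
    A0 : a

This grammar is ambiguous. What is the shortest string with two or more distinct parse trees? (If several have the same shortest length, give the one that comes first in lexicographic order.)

a a a

length 1: no string has ≥2 trees
length 2: no string has ≥2 trees
length 3: a a a has 2 parse trees

Two derivations of a a a:
  A0 ⇒ A0 A0 ⇒ A0 A0 A0 ⇒ a A0 A0 ⇒ a a A0 ⇒ a a a
  A0 ⇒ A0 A0 ⇒ a A0 ⇒ a A0 A0 ⇒ a a A0 ⇒ a a a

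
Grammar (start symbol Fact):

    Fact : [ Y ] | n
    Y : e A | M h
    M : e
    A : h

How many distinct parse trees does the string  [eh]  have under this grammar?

2

Parse trees for [eh]:
  [Fact [ [Y e [A h]] ]]
  [Fact [ [Y [M e] h] ]]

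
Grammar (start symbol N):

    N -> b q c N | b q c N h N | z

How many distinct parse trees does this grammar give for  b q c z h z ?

Parse trees for b q c z h z:
  [N b q c [N z] h [N z]]

1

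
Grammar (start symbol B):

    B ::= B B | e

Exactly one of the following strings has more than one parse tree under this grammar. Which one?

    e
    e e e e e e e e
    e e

e e e e e e e e

e: 1 tree
e e e e e e e e: 429 trees
e e: 1 tree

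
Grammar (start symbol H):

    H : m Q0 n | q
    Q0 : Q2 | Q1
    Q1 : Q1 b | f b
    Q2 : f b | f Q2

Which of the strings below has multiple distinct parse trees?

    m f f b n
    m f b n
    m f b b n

m f b n

m f f b n: 1 tree
m f b n: 2 trees
m f b b n: 1 tree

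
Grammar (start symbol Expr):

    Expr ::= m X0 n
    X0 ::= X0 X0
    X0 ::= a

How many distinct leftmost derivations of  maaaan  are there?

Parse trees for maaaan:
  [Expr m [X0 [X0 a] [X0 [X0 a] [X0 [X0 a] [X0 a]]]] n]
  [Expr m [X0 [X0 a] [X0 [X0 [X0 a] [X0 a]] [X0 a]]] n]
  [Expr m [X0 [X0 [X0 a] [X0 a]] [X0 [X0 a] [X0 a]]] n]
  [Expr m [X0 [X0 [X0 a] [X0 [X0 a] [X0 a]]] [X0 a]] n]
  [Expr m [X0 [X0 [X0 [X0 a] [X0 a]] [X0 a]] [X0 a]] n]

5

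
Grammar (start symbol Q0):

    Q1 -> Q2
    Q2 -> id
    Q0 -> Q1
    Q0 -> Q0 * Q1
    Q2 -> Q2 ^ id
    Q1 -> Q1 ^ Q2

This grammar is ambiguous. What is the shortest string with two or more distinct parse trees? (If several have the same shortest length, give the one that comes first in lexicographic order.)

id ^ id

length 1: no string has ≥2 trees
length 3: id ^ id has 2 parse trees

Two derivations of id ^ id:
  Q0 ⇒ Q1 ⇒ Q2 ⇒ Q2 ^ id ⇒ id ^ id
  Q0 ⇒ Q1 ⇒ Q1 ^ Q2 ⇒ Q2 ^ Q2 ⇒ id ^ Q2 ⇒ id ^ id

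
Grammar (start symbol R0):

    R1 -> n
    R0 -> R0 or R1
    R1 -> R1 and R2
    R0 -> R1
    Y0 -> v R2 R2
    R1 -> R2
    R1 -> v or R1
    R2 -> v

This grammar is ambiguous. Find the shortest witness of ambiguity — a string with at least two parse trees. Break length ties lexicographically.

v or n

length 1: no string has ≥2 trees
length 3: v or n has 2 parse trees

Two derivations of v or n:
  R0 ⇒ R0 or R1 ⇒ R1 or R1 ⇒ R2 or R1 ⇒ v or R1 ⇒ v or n
  R0 ⇒ R1 ⇒ v or R1 ⇒ v or n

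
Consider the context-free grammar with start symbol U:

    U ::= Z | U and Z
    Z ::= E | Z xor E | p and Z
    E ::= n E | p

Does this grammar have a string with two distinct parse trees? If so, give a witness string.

Ambiguous

Witness: p and p

Derivation 1: U ⇒ Z ⇒ p and Z ⇒ p and E ⇒ p and p
Derivation 2: U ⇒ U and Z ⇒ Z and Z ⇒ E and Z ⇒ p and Z ⇒ p and E ⇒ p and p

Two distinct leftmost derivations for the same string.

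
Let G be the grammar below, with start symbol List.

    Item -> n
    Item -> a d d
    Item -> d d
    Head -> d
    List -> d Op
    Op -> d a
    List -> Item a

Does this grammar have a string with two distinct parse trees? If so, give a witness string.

Witness: d d a

Derivation 1: List ⇒ d Op ⇒ d d a
Derivation 2: List ⇒ Item a ⇒ d d a

Two distinct leftmost derivations for the same string.

Ambiguous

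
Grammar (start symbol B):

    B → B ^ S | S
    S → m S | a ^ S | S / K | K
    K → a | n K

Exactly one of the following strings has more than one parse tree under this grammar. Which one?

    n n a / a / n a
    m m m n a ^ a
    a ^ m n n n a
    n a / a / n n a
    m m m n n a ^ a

a ^ m n n n a

n n a / a / n a: 1 tree
m m m n a ^ a: 1 tree
a ^ m n n n a: 2 trees
n a / a / n n a: 1 tree
m m m n n a ^ a: 1 tree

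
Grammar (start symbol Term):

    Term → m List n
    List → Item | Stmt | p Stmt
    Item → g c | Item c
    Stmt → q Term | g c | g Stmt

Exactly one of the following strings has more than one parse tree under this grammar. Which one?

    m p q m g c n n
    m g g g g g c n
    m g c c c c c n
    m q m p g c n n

m p q m g c n n: 2 trees
m g g g g g c n: 1 tree
m g c c c c c n: 1 tree
m q m p g c n n: 1 tree

m p q m g c n n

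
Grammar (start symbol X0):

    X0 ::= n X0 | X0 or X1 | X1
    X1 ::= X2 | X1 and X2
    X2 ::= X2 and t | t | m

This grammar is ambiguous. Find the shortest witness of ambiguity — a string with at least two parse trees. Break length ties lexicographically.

length 1: no string has ≥2 trees
length 2: no string has ≥2 trees
length 3: m and t has 2 parse trees

Two derivations of m and t:
  X0 ⇒ X1 ⇒ X2 ⇒ X2 and t ⇒ m and t
  X0 ⇒ X1 ⇒ X1 and X2 ⇒ X2 and X2 ⇒ m and X2 ⇒ m and t

m and t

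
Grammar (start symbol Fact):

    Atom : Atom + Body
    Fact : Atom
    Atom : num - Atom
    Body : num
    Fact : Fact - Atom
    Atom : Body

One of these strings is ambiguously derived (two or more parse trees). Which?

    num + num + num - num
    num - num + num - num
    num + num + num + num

num + num + num - num: 1 tree
num - num + num - num: 3 trees
num + num + num + num: 1 tree

num - num + num - num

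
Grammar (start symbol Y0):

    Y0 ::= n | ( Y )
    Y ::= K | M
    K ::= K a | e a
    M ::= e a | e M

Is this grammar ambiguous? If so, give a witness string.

Ambiguous

Witness: ( e a )

Derivation 1: Y0 ⇒ ( Y ) ⇒ ( K ) ⇒ ( e a )
Derivation 2: Y0 ⇒ ( Y ) ⇒ ( M ) ⇒ ( e a )

Two distinct leftmost derivations for the same string.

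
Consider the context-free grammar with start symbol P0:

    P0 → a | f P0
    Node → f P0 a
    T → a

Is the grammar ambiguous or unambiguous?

Only P0 is reachable from P0; ignoring the rest: Restricted to the reachable nonterminals, every rule has the form A → t or A → t B, and no two rules for the same A share a first terminal. The grammar encodes a DFA — one run per string.

Unambiguous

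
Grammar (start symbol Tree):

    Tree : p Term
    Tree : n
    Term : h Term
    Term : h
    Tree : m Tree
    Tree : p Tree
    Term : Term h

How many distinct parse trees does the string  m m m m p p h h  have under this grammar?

Parse trees for m m m m p p h h:
  [Tree m [Tree m [Tree m [Tree m [Tree p [Tree p [Term h [Term h]]]]]]]]
  [Tree m [Tree m [Tree m [Tree m [Tree p [Tree p [Term [Term h] h]]]]]]]

2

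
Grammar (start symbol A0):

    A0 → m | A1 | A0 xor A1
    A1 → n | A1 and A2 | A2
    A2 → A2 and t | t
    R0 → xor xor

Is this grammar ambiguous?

Ambiguous

Witness: t and t

Derivation 1: A0 ⇒ A1 ⇒ A1 and A2 ⇒ A2 and A2 ⇒ t and A2 ⇒ t and t
Derivation 2: A0 ⇒ A1 ⇒ A2 ⇒ A2 and t ⇒ t and t

Two distinct leftmost derivations for the same string.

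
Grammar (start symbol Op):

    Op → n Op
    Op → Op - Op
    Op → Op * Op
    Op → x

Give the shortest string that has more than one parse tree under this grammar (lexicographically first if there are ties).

n x * x

length 1: no string has ≥2 trees
length 2: no string has ≥2 trees
length 3: no string has ≥2 trees
length 4: n x * x has 2 parse trees

Two derivations of n x * x:
  Op ⇒ n Op ⇒ n Op * Op ⇒ n x * Op ⇒ n x * x
  Op ⇒ Op * Op ⇒ n Op * Op ⇒ n x * Op ⇒ n x * x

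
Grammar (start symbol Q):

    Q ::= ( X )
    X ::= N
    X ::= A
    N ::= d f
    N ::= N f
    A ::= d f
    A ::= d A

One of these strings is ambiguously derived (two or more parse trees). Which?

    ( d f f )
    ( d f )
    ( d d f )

( d f f ): 1 tree
( d f ): 2 trees
( d d f ): 1 tree

( d f )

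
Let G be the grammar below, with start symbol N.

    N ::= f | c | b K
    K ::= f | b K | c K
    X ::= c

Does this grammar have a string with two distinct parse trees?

Only N, K are reachable from N; ignoring the rest: The reachable rules are right-linear with at most one rule per (nonterminal, next-terminal) pair. Each input token forces the next rule, so parsing is deterministic.

Unambiguous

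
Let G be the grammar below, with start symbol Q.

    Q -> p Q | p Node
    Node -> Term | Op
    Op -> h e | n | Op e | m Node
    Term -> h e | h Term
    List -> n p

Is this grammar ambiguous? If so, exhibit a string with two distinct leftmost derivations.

Ambiguous

Witness: p h e

Derivation 1: Q ⇒ p Node ⇒ p Term ⇒ p h e
Derivation 2: Q ⇒ p Node ⇒ p Op ⇒ p h e

Two distinct leftmost derivations for the same string.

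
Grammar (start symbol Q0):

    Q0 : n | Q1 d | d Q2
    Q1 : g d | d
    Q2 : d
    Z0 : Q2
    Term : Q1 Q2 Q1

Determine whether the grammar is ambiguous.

Ambiguous

Witness: d d

Derivation 1: Q0 ⇒ Q1 d ⇒ d d
Derivation 2: Q0 ⇒ d Q2 ⇒ d d

Two distinct leftmost derivations for the same string.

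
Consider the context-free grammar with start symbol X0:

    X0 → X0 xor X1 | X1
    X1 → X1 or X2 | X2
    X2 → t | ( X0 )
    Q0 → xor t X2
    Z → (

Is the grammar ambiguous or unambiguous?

(Q0, Z are unreachable from X0, so their rules don't affect L(X0).) X0 → X0 xor X1 | X1  ;  X1 → X1 or X2 | X2  — a left-associative chain with X2 at the bottom. Each string factors uniquely by precedence.

Unambiguous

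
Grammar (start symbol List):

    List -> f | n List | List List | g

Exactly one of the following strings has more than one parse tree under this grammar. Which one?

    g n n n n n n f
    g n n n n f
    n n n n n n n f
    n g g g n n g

g n n n n n n f: 1 tree
g n n n n f: 1 tree
n n n n n n n f: 1 tree
n g g g n n g: 14 trees

n g g g n n g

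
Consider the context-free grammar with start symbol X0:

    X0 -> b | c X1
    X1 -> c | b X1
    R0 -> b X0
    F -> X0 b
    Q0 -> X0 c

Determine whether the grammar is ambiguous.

(R0, F, Q0 are unreachable from X0, so their rules don't affect L(X0).) Each reachable nonterminal has at most one production per leading terminal, and all productions are right-linear; the derivation is determined token-by-token.

Unambiguous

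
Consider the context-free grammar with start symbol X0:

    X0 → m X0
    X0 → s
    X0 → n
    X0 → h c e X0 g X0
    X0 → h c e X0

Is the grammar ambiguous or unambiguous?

Ambiguous

Witness: h c e h c e n g n

Derivation 1: X0 ⇒ h c e X0 g X0 ⇒ h c e h c e X0 g X0 ⇒ h c e h c e n g X0 ⇒ h c e h c e n g n
Derivation 2: X0 ⇒ h c e X0 ⇒ h c e h c e X0 g X0 ⇒ h c e h c e n g X0 ⇒ h c e h c e n g n

Two distinct leftmost derivations for the same string.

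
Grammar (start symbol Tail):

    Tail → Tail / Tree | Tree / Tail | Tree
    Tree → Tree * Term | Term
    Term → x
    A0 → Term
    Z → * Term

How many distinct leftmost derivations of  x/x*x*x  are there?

2

Parse trees for x/x*x*x:
  [Tail [Tail [Tree [Term x]]] / [Tree [Tree [Tree [Term x]] * [Term x]] * [Term x]]]
  [Tail [Tree [Term x]] / [Tail [Tree [Tree [Tree [Term x]] * [Term x]] * [Term x]]]]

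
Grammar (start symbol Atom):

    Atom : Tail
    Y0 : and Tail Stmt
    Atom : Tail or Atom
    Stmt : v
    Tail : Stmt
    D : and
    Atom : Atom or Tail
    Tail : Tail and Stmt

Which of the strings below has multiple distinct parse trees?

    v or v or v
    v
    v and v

v or v or v

v or v or v: 4 trees
v: 1 tree
v and v: 1 tree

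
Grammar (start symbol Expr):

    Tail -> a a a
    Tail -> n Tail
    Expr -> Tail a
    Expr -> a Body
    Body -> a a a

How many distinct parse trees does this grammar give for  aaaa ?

2

Parse trees for aaaa:
  [Expr [Tail a a a] a]
  [Expr a [Body a a a]]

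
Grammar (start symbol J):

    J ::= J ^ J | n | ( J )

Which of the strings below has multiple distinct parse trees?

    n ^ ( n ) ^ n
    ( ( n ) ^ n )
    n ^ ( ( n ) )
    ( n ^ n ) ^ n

n ^ ( n ) ^ n

n ^ ( n ) ^ n: 2 trees
( ( n ) ^ n ): 1 tree
n ^ ( ( n ) ): 1 tree
( n ^ n ) ^ n: 1 tree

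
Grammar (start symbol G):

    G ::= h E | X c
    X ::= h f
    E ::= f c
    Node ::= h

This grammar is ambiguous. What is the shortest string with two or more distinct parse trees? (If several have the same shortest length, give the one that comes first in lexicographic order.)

length 3: h f c has 2 parse trees

Two derivations of h f c:
  G ⇒ h E ⇒ h f c
  G ⇒ X c ⇒ h f c

h f c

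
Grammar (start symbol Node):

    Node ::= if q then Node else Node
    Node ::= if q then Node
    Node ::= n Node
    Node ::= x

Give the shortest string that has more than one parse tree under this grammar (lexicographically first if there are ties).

length 1: no string has ≥2 trees
length 2: no string has ≥2 trees
length 3: no string has ≥2 trees
length 4: no string has ≥2 trees
length 5: no string has ≥2 trees
length 6: no string has ≥2 trees
length 7: no string has ≥2 trees
length 8: no string has ≥2 trees
length 9: if q then if q then x else x has 2 parse trees

Two derivations of if q then if q then x else x:
  Node ⇒ if q then Node else Node ⇒ if q then if q then Node else Node ⇒ if q then if q then x else Node ⇒ if q then if q then x else x
  Node ⇒ if q then Node ⇒ if q then if q then Node else Node ⇒ if q then if q then x else Node ⇒ if q then if q then x else x

if q then if q then x else x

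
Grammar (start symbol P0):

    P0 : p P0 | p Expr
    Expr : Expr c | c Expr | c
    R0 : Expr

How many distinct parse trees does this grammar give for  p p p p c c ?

2

Parse trees for p p p p c c:
  [P0 p [P0 p [P0 p [P0 p [Expr [Expr c] c]]]]]
  [P0 p [P0 p [P0 p [P0 p [Expr c [Expr c]]]]]]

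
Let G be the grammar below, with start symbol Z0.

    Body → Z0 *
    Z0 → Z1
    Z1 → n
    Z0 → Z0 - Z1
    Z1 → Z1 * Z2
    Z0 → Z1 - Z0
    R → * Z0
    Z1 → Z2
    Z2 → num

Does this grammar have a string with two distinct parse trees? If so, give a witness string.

Witness: n - n

Derivation 1: Z0 ⇒ Z0 - Z1 ⇒ Z1 - Z1 ⇒ n - Z1 ⇒ n - n
Derivation 2: Z0 ⇒ Z1 - Z0 ⇒ n - Z0 ⇒ n - Z1 ⇒ n - n

Two distinct leftmost derivations for the same string.

Ambiguous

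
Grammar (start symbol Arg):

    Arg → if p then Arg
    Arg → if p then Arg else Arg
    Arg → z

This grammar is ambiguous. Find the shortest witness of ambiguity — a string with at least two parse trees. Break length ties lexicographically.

if p then if p then z else z

length 1: no string has ≥2 trees
length 4: no string has ≥2 trees
length 6: no string has ≥2 trees
length 7: no string has ≥2 trees
length 9: if p then if p then z else z has 2 parse trees

Two derivations of if p then if p then z else z:
  Arg ⇒ if p then Arg ⇒ if p then if p then Arg else Arg ⇒ if p then if p then z else Arg ⇒ if p then if p then z else z
  Arg ⇒ if p then Arg else Arg ⇒ if p then if p then Arg else Arg ⇒ if p then if p then z else Arg ⇒ if p then if p then z else z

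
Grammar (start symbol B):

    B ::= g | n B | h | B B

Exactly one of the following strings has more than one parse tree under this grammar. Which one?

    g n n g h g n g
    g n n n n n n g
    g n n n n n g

g n n g h g n g

g n n g h g n g: 48 trees
g n n n n n n g: 1 tree
g n n n n n g: 1 tree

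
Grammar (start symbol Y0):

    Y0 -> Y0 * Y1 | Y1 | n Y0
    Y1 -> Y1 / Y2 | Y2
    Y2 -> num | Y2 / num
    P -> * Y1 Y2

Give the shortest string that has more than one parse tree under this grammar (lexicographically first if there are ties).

length 1: no string has ≥2 trees
length 2: no string has ≥2 trees
length 3: num / num has 2 parse trees

Two derivations of num / num:
  Y0 ⇒ Y1 ⇒ Y1 / Y2 ⇒ Y2 / Y2 ⇒ num / Y2 ⇒ num / num
  Y0 ⇒ Y1 ⇒ Y2 ⇒ Y2 / num ⇒ num / num

num / num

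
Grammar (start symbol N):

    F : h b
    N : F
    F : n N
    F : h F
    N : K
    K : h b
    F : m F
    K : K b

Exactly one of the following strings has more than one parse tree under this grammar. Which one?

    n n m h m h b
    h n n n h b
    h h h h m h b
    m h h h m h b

n n m h m h b: 1 tree
h n n n h b: 2 trees
h h h h m h b: 1 tree
m h h h m h b: 1 tree

h n n n h b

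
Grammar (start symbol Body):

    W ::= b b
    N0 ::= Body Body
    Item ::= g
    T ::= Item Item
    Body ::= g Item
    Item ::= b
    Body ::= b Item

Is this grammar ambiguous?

Only Body, Item are reachable from Body; ignoring the rest: Each reachable nonterminal has at most one production per leading terminal, and all productions are right-linear; the derivation is determined token-by-token.

Unambiguous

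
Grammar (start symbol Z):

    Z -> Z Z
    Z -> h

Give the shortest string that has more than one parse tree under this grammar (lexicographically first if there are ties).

h h h

length 1: no string has ≥2 trees
length 2: no string has ≥2 trees
length 3: h h h has 2 parse trees

Two derivations of h h h:
  Z ⇒ Z Z ⇒ Z Z Z ⇒ h Z Z ⇒ h h Z ⇒ h h h
  Z ⇒ Z Z ⇒ h Z ⇒ h Z Z ⇒ h h Z ⇒ h h h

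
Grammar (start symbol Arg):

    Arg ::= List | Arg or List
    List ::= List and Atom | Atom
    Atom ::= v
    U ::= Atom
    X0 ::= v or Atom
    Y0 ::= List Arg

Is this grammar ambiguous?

Unambiguous

Only Arg, List, Atom are reachable from Arg; ignoring the rest: This is a standard precedence ladder (Arg over List over Atom), with each level left-recursive on its own operator ('or' at Arg, 'and' at List). That structure is LR(1), hence unambiguous.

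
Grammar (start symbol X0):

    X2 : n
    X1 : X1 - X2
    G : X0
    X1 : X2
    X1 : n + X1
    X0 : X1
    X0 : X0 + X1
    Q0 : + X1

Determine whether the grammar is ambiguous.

Ambiguous

Witness: n + n

Derivation 1: X0 ⇒ X1 ⇒ n + X1 ⇒ n + X2 ⇒ n + n
Derivation 2: X0 ⇒ X0 + X1 ⇒ X1 + X1 ⇒ X2 + X1 ⇒ n + X1 ⇒ n + X2 ⇒ n + n

Two distinct leftmost derivations for the same string.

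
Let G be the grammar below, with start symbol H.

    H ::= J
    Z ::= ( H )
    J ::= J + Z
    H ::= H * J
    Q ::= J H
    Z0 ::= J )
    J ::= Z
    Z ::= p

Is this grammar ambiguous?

Unambiguous

Only H, J, Z are reachable from H; ignoring the rest: This is a standard precedence ladder (H over J over Z), with each level left-recursive on its own operator ('*' at H, '+' at J). That structure is LR(1), hence unambiguous.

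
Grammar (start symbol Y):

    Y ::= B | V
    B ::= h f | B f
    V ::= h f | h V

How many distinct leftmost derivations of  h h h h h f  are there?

1

Parse trees for h h h h h f:
  [Y [V h [V h [V h [V h [V h f]]]]]]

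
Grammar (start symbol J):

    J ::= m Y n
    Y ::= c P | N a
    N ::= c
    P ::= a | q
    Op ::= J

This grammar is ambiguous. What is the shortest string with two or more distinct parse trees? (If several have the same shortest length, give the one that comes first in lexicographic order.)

length 4: m c a n has 2 parse trees

Two derivations of m c a n:
  J ⇒ m Y n ⇒ m c P n ⇒ m c a n
  J ⇒ m Y n ⇒ m N a n ⇒ m c a n

m c a n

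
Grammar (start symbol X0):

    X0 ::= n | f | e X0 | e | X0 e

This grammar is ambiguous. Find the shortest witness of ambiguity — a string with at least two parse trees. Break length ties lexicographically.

length 1: no string has ≥2 trees
length 2: e e has 2 parse trees

Two derivations of e e:
  X0 ⇒ e X0 ⇒ e e
  X0 ⇒ X0 e ⇒ e e

e e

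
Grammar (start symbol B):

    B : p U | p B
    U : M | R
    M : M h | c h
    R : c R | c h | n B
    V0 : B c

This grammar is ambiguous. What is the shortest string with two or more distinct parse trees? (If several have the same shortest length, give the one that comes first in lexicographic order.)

length 3: p c h has 2 parse trees

Two derivations of p c h:
  B ⇒ p U ⇒ p M ⇒ p c h
  B ⇒ p U ⇒ p R ⇒ p c h

p c h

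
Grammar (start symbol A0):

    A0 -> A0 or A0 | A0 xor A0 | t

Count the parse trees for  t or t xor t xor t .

Parse trees for t or t xor t xor t:
  [A0 [A0 t] or [A0 [A0 t] xor [A0 [A0 t] xor [A0 t]]]]
  [A0 [A0 t] or [A0 [A0 [A0 t] xor [A0 t]] xor [A0 t]]]
  [A0 [A0 [A0 t] or [A0 t]] xor [A0 [A0 t] xor [A0 t]]]
  [A0 [A0 [A0 t] or [A0 [A0 t] xor [A0 t]]] xor [A0 t]]
  [A0 [A0 [A0 [A0 t] or [A0 t]] xor [A0 t]] xor [A0 t]]

5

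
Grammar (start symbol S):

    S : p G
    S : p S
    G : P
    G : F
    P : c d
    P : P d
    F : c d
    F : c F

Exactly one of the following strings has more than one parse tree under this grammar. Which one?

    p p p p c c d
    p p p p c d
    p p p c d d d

p p p p c d

p p p p c c d: 1 tree
p p p p c d: 2 trees
p p p c d d d: 1 tree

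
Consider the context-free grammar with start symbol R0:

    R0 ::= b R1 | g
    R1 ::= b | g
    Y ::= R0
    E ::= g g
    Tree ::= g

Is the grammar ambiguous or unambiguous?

(Y, E, Tree are unreachable from R0, so their rules don't affect L(R0).) The reachable rules are right-linear with at most one rule per (nonterminal, next-terminal) pair. Each input token forces the next rule, so parsing is deterministic.

Unambiguous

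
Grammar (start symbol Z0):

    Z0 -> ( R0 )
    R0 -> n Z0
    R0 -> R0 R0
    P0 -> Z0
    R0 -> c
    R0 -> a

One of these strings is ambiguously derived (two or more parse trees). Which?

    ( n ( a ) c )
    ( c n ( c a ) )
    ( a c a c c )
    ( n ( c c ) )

( a c a c c )

( n ( a ) c ): 1 tree
( c n ( c a ) ): 1 tree
( a c a c c ): 14 trees
( n ( c c ) ): 1 tree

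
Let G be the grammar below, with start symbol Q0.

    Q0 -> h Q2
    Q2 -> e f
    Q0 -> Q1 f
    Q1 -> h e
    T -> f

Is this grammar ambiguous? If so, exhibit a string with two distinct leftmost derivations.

Ambiguous

Witness: h e f

Derivation 1: Q0 ⇒ h Q2 ⇒ h e f
Derivation 2: Q0 ⇒ Q1 f ⇒ h e f

Two distinct leftmost derivations for the same string.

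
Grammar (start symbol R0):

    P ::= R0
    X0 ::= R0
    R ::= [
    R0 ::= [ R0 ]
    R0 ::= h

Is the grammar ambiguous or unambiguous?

Only R0 is reachable from R0; ignoring the rest: L(R0) is { openⁿ atom closeⁿ : n ≥ 0 }. The bracket depth fixes n, and the derivation is forced at every step.

Unambiguous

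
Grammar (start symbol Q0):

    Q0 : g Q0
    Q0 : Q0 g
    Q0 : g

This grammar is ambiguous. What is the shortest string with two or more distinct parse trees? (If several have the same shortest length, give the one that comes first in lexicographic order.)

length 1: no string has ≥2 trees
length 2: g g has 2 parse trees

Two derivations of g g:
  Q0 ⇒ g Q0 ⇒ g g
  Q0 ⇒ Q0 g ⇒ g g

g g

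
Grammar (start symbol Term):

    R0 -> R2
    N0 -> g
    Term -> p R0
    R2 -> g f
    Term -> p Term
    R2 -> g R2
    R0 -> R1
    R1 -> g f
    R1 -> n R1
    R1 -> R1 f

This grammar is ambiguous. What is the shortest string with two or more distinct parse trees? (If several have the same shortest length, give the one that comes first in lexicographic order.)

length 3: p g f has 2 parse trees

Two derivations of p g f:
  Term ⇒ p R0 ⇒ p R2 ⇒ p g f
  Term ⇒ p R0 ⇒ p R1 ⇒ p g f

p g f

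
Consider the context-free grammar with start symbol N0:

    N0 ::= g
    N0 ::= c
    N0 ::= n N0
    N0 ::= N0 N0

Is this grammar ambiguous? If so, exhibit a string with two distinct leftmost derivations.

Witness: c c c

Derivation 1: N0 ⇒ N0 N0 ⇒ c N0 ⇒ c N0 N0 ⇒ c c N0 ⇒ c c c
Derivation 2: N0 ⇒ N0 N0 ⇒ N0 N0 N0 ⇒ c N0 N0 ⇒ c c N0 ⇒ c c c

Two distinct leftmost derivations for the same string.

Ambiguous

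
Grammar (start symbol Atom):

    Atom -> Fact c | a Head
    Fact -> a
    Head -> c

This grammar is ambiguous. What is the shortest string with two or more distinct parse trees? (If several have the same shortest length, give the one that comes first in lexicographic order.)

a c

length 2: a c has 2 parse trees

Two derivations of a c:
  Atom ⇒ Fact c ⇒ a c
  Atom ⇒ a Head ⇒ a c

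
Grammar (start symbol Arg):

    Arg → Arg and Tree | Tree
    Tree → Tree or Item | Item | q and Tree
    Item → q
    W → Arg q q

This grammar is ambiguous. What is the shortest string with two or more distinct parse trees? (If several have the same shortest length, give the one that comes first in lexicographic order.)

length 1: no string has ≥2 trees
length 3: q and q has 2 parse trees

Two derivations of q and q:
  Arg ⇒ Arg and Tree ⇒ Tree and Tree ⇒ Item and Tree ⇒ q and Tree ⇒ q and Item ⇒ q and q
  Arg ⇒ Tree ⇒ q and Tree ⇒ q and Item ⇒ q and q

q and q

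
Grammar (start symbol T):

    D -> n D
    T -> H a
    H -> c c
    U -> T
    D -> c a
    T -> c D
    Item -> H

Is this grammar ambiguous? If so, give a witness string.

Ambiguous

Witness: c c a

Derivation 1: T ⇒ H a ⇒ c c a
Derivation 2: T ⇒ c D ⇒ c c a

Two distinct leftmost derivations for the same string.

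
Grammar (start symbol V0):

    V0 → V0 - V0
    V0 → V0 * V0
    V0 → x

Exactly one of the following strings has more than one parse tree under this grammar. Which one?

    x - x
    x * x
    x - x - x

x - x - x

x - x: 1 tree
x * x: 1 tree
x - x - x: 2 trees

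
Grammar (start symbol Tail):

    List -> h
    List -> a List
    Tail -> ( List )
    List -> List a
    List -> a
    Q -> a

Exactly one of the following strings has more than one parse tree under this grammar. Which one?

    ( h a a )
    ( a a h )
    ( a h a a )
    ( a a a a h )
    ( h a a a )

( h a a ): 1 tree
( a a h ): 1 tree
( a h a a ): 3 trees
( a a a a h ): 1 tree
( h a a a ): 1 tree

( a h a a )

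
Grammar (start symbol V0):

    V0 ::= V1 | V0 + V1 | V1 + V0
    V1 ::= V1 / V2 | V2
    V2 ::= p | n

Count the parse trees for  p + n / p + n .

Parse trees for p + n / p + n:
  [V0 [V0 [V0 [V1 [V2 p]]] + [V1 [V1 [V2 n]] / [V2 p]]] + [V1 [V2 n]]]
  [V0 [V0 [V1 [V2 p]] + [V0 [V1 [V1 [V2 n]] / [V2 p]]]] + [V1 [V2 n]]]
  [V0 [V1 [V2 p]] + [V0 [V0 [V1 [V1 [V2 n]] / [V2 p]]] + [V1 [V2 n]]]]
  [V0 [V1 [V2 p]] + [V0 [V1 [V1 [V2 n]] / [V2 p]] + [V0 [V1 [V2 n]]]]]

4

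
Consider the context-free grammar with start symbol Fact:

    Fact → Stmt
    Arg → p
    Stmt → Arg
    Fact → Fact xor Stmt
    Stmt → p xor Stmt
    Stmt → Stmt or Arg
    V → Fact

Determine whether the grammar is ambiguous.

Ambiguous

Witness: p xor p

Derivation 1: Fact ⇒ Stmt ⇒ p xor Stmt ⇒ p xor Arg ⇒ p xor p
Derivation 2: Fact ⇒ Fact xor Stmt ⇒ Stmt xor Stmt ⇒ Arg xor Stmt ⇒ p xor Stmt ⇒ p xor Arg ⇒ p xor p

Two distinct leftmost derivations for the same string.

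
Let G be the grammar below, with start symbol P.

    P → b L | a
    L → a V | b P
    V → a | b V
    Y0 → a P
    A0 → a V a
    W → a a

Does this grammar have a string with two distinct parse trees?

Unambiguous

Only P, L, V are reachable from P; ignoring the rest: Restricted to the reachable nonterminals, every rule has the form A → t or A → t B, and no two rules for the same A share a first terminal. The grammar encodes a DFA — one run per string.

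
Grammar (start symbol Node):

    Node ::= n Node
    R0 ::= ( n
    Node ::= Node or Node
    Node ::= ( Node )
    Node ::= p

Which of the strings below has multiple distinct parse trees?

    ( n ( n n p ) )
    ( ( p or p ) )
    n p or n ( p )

( n ( n n p ) ): 1 tree
( ( p or p ) ): 1 tree
n p or n ( p ): 2 trees

n p or n ( p )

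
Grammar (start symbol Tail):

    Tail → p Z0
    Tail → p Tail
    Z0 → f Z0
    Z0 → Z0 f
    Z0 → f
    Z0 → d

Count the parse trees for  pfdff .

3

Parse trees for pfdff:
  [Tail p [Z0 f [Z0 [Z0 [Z0 d] f] f]]]
  [Tail p [Z0 [Z0 f [Z0 [Z0 d] f]] f]]
  [Tail p [Z0 [Z0 [Z0 f [Z0 d]] f] f]]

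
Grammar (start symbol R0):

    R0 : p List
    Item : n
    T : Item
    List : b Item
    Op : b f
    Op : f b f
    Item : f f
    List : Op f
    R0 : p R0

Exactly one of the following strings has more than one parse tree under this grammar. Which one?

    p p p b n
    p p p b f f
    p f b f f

p p p b n: 1 tree
p p p b f f: 2 trees
p f b f f: 1 tree

p p p b f f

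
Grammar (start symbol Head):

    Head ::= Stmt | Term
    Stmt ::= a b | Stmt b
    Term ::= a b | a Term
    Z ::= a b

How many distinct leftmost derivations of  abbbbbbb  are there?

1

Parse trees for abbbbbbb:
  [Head [Stmt [Stmt [Stmt [Stmt [Stmt [Stmt [Stmt a b] b] b] b] b] b] b]]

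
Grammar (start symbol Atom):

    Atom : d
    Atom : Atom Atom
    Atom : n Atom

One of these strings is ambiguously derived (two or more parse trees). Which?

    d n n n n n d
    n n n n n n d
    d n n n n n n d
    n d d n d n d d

d n n n n n d: 1 tree
n n n n n n d: 1 tree
d n n n n n n d: 1 tree
n d d n d n d d: 85 trees

n d d n d n d d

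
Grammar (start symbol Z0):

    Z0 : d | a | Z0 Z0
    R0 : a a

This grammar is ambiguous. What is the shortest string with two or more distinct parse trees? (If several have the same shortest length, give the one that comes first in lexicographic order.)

length 1: no string has ≥2 trees
length 2: no string has ≥2 trees
length 3: a a a has 2 parse trees

Two derivations of a a a:
  Z0 ⇒ Z0 Z0 ⇒ a Z0 ⇒ a Z0 Z0 ⇒ a a Z0 ⇒ a a a
  Z0 ⇒ Z0 Z0 ⇒ Z0 Z0 Z0 ⇒ a Z0 Z0 ⇒ a a Z0 ⇒ a a a

a a a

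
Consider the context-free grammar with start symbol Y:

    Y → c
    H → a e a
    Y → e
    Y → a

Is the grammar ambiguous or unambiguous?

Unambiguous

(H is unreachable from Y, so its rules don't affect L(Y).) Each reachable nonterminal has at most one production per leading terminal, and all productions are right-linear; the derivation is determined token-by-token.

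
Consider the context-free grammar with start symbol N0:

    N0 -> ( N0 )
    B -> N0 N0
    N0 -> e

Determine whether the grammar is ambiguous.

Unambiguous

Only N0 is reachable from N0; ignoring the rest: Each string is a nest of matched brackets around a single atom. An opening bracket forces the recursive rule; an atom forces the base rule.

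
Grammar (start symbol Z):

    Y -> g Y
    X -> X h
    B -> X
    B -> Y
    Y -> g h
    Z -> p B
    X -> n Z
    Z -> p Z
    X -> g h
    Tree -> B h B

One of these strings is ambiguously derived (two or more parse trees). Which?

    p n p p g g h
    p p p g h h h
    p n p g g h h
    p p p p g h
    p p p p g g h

p p p p g h

p n p p g g h: 1 tree
p p p g h h h: 1 tree
p n p g g h h: 1 tree
p p p p g h: 2 trees
p p p p g g h: 1 tree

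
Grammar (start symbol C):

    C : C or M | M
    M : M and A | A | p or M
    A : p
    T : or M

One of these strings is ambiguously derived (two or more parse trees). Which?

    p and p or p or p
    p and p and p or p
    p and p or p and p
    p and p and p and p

p and p or p or p: 2 trees
p and p and p or p: 1 tree
p and p or p and p: 1 tree
p and p and p and p: 1 tree

p and p or p or p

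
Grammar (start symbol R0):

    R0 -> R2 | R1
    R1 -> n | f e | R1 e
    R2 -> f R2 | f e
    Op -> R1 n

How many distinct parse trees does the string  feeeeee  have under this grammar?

Parse trees for feeeeee:
  [R0 [R1 [R1 [R1 [R1 [R1 [R1 f e] e] e] e] e] e]]

1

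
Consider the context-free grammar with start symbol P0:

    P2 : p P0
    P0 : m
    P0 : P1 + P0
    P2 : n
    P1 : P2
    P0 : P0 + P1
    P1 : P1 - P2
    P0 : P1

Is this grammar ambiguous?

Ambiguous

Witness: n + n

Derivation 1: P0 ⇒ P1 + P0 ⇒ P2 + P0 ⇒ n + P0 ⇒ n + P1 ⇒ n + P2 ⇒ n + n
Derivation 2: P0 ⇒ P0 + P1 ⇒ P1 + P1 ⇒ P2 + P1 ⇒ n + P1 ⇒ n + P2 ⇒ n + n

Two distinct leftmost derivations for the same string.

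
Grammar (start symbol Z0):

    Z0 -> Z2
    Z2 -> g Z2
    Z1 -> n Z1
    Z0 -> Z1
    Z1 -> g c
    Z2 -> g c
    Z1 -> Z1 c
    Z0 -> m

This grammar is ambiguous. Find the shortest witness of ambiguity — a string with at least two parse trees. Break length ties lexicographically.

length 1: no string has ≥2 trees
length 2: g c has 2 parse trees

Two derivations of g c:
  Z0 ⇒ Z2 ⇒ g c
  Z0 ⇒ Z1 ⇒ g c

g c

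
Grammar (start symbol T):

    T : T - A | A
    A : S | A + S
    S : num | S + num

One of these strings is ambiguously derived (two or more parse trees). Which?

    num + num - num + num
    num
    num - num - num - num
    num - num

num + num - num + num: 4 trees
num: 1 tree
num - num - num - num: 1 tree
num - num: 1 tree

num + num - num + num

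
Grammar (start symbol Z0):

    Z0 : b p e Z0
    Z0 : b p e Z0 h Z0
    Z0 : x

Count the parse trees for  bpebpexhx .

2

Parse trees for bpebpexhx:
  [Z0 b p e [Z0 b p e [Z0 x] h [Z0 x]]]
  [Z0 b p e [Z0 b p e [Z0 x]] h [Z0 x]]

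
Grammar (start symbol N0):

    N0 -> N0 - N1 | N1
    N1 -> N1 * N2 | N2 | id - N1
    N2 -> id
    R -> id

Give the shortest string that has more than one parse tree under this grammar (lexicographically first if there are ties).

id - id

length 1: no string has ≥2 trees
length 3: id - id has 2 parse trees

Two derivations of id - id:
  N0 ⇒ N0 - N1 ⇒ N1 - N1 ⇒ N2 - N1 ⇒ id - N1 ⇒ id - N2 ⇒ id - id
  N0 ⇒ N1 ⇒ id - N1 ⇒ id - N2 ⇒ id - id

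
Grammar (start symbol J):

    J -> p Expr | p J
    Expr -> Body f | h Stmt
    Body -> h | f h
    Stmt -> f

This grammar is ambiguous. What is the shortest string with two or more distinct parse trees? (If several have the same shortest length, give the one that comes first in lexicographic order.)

p h f

length 3: p h f has 2 parse trees

Two derivations of p h f:
  J ⇒ p Expr ⇒ p Body f ⇒ p h f
  J ⇒ p Expr ⇒ p h Stmt ⇒ p h f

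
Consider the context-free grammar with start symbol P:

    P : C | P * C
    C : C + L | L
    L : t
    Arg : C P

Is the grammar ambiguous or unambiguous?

Unambiguous

Only P, C, L are reachable from P; ignoring the rest: This is a standard precedence ladder (P over C over L), with each level left-recursive on its own operator ('*' at P, '+' at C). That structure is LR(1), hence unambiguous.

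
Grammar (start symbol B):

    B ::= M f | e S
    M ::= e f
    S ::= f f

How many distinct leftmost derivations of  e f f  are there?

2

Parse trees for e f f:
  [B [M e f] f]
  [B e [S f f]]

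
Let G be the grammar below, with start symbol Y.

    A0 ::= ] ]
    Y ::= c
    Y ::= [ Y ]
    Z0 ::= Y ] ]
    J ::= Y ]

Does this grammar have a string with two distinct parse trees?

Unambiguous

(J, A0, Z0 are unreachable from Y, so their rules don't affect L(Y).) Each string is a nest of matched brackets around a single atom. An opening bracket forces the recursive rule; an atom forces the base rule.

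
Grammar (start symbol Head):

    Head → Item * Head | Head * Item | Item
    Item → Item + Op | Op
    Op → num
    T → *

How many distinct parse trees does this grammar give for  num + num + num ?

1

Parse trees for num + num + num:
  [Head [Item [Item [Item [Op num]] + [Op num]] + [Op num]]]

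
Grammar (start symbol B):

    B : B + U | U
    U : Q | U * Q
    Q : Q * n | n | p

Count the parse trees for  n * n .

Parse trees for n * n:
  [B [U [Q [Q n] * n]]]
  [B [U [U [Q n]] * [Q n]]]

2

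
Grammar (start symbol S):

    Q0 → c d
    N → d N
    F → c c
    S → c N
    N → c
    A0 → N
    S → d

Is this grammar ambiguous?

Unambiguous

Only S, N are reachable from S; ignoring the rest: Restricted to the reachable nonterminals, every rule has the form A → t or A → t B, and no two rules for the same A share a first terminal. The grammar encodes a DFA — one run per string.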